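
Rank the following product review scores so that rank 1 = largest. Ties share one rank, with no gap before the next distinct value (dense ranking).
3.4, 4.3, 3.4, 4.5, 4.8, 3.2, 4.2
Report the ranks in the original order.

Sorted (descending): 4.8, 4.5, 4.3, 4.2, 3.4, 3.4, 3.2
The 2 values of 3.4 share dense rank 5.
Remaining distinct values take the next consecutive integers.

5, 3, 5, 2, 1, 6, 4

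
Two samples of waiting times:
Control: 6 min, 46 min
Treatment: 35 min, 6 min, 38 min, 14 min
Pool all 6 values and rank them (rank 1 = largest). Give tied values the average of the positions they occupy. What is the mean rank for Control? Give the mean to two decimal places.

3.25

Sorted (descending): 46, 38, 35, 14, 6, 6
The 2 values of 6 occupy positions 5–6 → average rank (5+6)/2 = 5.5.
Control values → pooled ranks: 6→5.5, 46→1
Mean rank = (5.5 + 1) / 2 = 3.25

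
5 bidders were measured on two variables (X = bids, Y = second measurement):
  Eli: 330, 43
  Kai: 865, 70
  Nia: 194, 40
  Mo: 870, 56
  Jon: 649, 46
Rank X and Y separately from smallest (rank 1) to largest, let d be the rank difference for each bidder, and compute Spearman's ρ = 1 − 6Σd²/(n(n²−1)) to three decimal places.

Ranks of variable 1: 2, 4, 1, 5, 3
Ranks of variable 2: 2, 5, 1, 4, 3
d = r₁ − r₂: 0, -1, 0, 1, 0
d²: 0, 1, 0, 1, 0; Σd² = 2
ρ = 1 − 6·2/(5·24) = 1 − 12/120 = 0.900

0.900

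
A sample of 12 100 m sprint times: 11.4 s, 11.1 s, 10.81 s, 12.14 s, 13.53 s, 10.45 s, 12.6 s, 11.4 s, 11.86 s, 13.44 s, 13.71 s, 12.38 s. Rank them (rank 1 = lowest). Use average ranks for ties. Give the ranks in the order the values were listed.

4.5, 3, 2, 7, 11, 1, 9, 4.5, 6, 10, 12, 8

Sorted (ascending): 10.45, 10.81, 11.1, 11.4, 11.4, 11.86, 12.14, 12.38, 12.6, 13.44, 13.53, 13.71
The 2 values of 11.4 occupy positions 4–5 → average rank (4+5)/2 = 4.5.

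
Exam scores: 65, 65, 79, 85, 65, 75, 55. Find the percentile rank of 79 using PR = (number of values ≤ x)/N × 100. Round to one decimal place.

N = 7.
Strictly below 79: 5. Equal to 79: 1.
PR = 6/7 × 100 = 85.7

85.7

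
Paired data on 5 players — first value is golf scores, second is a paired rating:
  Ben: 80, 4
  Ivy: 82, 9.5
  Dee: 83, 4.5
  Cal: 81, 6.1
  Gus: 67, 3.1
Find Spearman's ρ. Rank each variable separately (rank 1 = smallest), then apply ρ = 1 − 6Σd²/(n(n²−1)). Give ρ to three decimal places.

Ranks of variable 1: 2, 4, 5, 3, 1
Ranks of variable 2: 2, 5, 3, 4, 1
d = r₁ − r₂: 0, -1, 2, -1, 0
d²: 0, 1, 4, 1, 0; Σd² = 6
ρ = 1 − 6·6/(5·24) = 1 − 36/120 = 0.700

0.700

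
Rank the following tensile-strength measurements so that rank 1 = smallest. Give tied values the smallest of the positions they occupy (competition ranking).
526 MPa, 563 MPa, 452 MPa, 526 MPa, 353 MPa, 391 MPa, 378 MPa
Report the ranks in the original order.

Sorted (ascending): 353, 378, 391, 452, 526, 526, 563
The 2 values of 526 occupy positions 5–6 → each gets rank 5.

5, 7, 4, 5, 1, 3, 2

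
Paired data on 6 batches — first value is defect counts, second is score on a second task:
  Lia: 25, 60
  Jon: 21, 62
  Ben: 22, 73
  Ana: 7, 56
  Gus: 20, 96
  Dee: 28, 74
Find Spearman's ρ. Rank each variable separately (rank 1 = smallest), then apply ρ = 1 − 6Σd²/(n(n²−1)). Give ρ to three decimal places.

Ranks of variable 1: 5, 3, 4, 1, 2, 6
Ranks of variable 2: 2, 3, 4, 1, 6, 5
d = r₁ − r₂: 3, 0, 0, 0, -4, 1
d²: 9, 0, 0, 0, 16, 1; Σd² = 26
ρ = 1 − 6·26/(6·35) = 1 − 156/210 = 0.257

0.257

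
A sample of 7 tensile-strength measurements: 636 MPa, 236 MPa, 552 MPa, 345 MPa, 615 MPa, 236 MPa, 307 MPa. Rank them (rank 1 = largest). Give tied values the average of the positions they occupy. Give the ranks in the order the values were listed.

Sorted (descending): 636, 615, 552, 345, 307, 236, 236
The 2 values of 236 occupy positions 6–7 → average rank (6+7)/2 = 6.5.

1, 6.5, 3, 4, 2, 6.5, 5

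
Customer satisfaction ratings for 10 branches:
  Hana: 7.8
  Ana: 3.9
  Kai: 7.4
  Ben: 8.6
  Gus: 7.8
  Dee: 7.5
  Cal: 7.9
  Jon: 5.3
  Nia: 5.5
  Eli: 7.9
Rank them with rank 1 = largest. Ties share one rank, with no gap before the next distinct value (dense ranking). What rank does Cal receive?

Sorted (descending): 8.6, 7.9, 7.9, 7.8, 7.8, 7.5, 7.4, 5.5, 5.3, 3.9
The 2 values of 7.9 share dense rank 2.
The 2 values of 7.8 share dense rank 3.
Remaining distinct values take the next consecutive integers.
Cal has value 7.9 → rank 2.

2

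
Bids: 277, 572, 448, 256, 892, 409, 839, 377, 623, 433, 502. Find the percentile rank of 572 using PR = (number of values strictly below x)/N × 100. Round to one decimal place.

63.6

N = 11.
Strictly below 572: 7. Equal to 572: 1.
PR = 7/11 × 100 = 63.6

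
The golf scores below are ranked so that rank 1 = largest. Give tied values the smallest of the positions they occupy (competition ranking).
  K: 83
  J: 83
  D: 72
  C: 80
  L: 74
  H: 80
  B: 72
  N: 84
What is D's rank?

7

Sorted (descending): 84, 83, 83, 80, 80, 74, 72, 72
The 2 values of 83 occupy positions 2–3 → each gets rank 2.
The 2 values of 80 occupy positions 4–5 → each gets rank 4.
The 2 values of 72 occupy positions 7–8 → each gets rank 7.
D has value 72 → rank 7.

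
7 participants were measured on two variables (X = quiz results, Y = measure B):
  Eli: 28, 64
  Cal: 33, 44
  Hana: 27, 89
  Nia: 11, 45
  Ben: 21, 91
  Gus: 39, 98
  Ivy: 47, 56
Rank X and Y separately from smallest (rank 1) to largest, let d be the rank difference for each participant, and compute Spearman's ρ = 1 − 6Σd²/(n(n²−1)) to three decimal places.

0.036

Ranks of variable 1: 4, 5, 3, 1, 2, 6, 7
Ranks of variable 2: 4, 1, 5, 2, 6, 7, 3
d = r₁ − r₂: 0, 4, -2, -1, -4, -1, 4
d²: 0, 16, 4, 1, 16, 1, 16; Σd² = 54
ρ = 1 − 6·54/(7·48) = 1 − 324/336 = 0.036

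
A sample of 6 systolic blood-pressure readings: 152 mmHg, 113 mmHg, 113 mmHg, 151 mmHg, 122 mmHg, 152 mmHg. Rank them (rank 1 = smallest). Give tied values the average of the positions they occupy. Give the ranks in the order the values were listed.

5.5, 1.5, 1.5, 4, 3, 5.5

Sorted (ascending): 113, 113, 122, 151, 152, 152
The 2 values of 113 occupy positions 1–2 → average rank (1+2)/2 = 1.5.
The 2 values of 152 occupy positions 5–6 → average rank (5+6)/2 = 5.5.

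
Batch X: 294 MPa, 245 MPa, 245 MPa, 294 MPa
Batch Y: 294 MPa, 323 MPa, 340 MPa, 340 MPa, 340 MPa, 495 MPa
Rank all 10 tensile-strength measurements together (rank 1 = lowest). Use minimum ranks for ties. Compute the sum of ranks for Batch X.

8

Sorted (ascending): 245, 245, 294, 294, 294, 323, 340, 340, 340, 495
The 2 values of 245 occupy positions 1–2 → each gets rank 1.
The 3 values of 294 occupy positions 3–5 → each gets rank 3.
The 3 values of 340 occupy positions 7–9 → each gets rank 7.
Batch X values → pooled ranks: 294→3, 245→1, 245→1, 294→3
Rank sum = 3 + 1 + 1 + 3 = 8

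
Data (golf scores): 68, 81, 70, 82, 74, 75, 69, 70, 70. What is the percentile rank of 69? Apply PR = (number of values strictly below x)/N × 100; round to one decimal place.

N = 9.
Strictly below 69: 1. Equal to 69: 1.
PR = 1/9 × 100 = 11.1

11.1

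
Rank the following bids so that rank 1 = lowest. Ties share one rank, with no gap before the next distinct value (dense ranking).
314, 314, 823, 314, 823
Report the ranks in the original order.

Sorted (ascending): 314, 314, 314, 823, 823
The 3 values of 314 share dense rank 1.
The 2 values of 823 share dense rank 2.

1, 1, 2, 1, 2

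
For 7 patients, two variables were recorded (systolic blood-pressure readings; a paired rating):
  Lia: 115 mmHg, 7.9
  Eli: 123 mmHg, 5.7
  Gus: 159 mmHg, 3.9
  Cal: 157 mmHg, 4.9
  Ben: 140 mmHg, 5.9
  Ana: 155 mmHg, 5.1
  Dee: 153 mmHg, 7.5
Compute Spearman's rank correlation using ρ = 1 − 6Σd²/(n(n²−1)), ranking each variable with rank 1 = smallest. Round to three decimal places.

Ranks of variable 1: 1, 2, 7, 6, 3, 5, 4
Ranks of variable 2: 7, 4, 1, 2, 5, 3, 6
d = r₁ − r₂: -6, -2, 6, 4, -2, 2, -2
d²: 36, 4, 36, 16, 4, 4, 4; Σd² = 104
ρ = 1 − 6·104/(7·48) = 1 − 624/336 = -0.857

-0.857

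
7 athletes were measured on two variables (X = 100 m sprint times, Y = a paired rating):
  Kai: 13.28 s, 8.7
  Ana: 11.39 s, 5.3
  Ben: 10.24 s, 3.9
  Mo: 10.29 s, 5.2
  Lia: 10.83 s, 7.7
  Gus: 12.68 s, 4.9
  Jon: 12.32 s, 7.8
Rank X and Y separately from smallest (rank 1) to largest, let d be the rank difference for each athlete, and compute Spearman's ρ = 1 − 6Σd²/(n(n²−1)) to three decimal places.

Ranks of variable 1: 7, 4, 1, 2, 3, 6, 5
Ranks of variable 2: 7, 4, 1, 3, 5, 2, 6
d = r₁ − r₂: 0, 0, 0, -1, -2, 4, -1
d²: 0, 0, 0, 1, 4, 16, 1; Σd² = 22
ρ = 1 − 6·22/(7·48) = 1 − 132/336 = 0.607

0.607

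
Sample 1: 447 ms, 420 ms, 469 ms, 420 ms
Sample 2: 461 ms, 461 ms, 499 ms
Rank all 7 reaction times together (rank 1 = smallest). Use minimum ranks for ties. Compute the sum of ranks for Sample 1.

11

Sorted (ascending): 420, 420, 447, 461, 461, 469, 499
The 2 values of 420 occupy positions 1–2 → each gets rank 1.
The 2 values of 461 occupy positions 4–5 → each gets rank 4.
Sample 1 values → pooled ranks: 447→3, 420→1, 469→6, 420→1
Rank sum = 3 + 1 + 6 + 1 = 11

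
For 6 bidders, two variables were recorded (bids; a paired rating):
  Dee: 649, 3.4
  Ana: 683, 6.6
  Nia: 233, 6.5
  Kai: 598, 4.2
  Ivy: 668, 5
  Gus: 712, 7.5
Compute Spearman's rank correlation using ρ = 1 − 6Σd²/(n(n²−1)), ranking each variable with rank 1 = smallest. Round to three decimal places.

0.600

Ranks of variable 1: 3, 5, 1, 2, 4, 6
Ranks of variable 2: 1, 5, 4, 2, 3, 6
d = r₁ − r₂: 2, 0, -3, 0, 1, 0
d²: 4, 0, 9, 0, 1, 0; Σd² = 14
ρ = 1 − 6·14/(6·35) = 1 − 84/210 = 0.600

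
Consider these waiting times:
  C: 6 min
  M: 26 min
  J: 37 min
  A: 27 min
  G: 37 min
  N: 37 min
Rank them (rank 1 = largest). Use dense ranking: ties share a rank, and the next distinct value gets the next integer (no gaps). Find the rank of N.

Sorted (descending): 37, 37, 37, 27, 26, 6
The 3 values of 37 share dense rank 1.
Remaining distinct values take the next consecutive integers.
N has value 37 min → rank 1.

1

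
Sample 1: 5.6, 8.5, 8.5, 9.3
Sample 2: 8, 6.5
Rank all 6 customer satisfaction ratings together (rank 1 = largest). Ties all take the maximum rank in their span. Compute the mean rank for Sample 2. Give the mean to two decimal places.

4.50

Sorted (descending): 9.3, 8.5, 8.5, 8, 6.5, 5.6
The 2 values of 8.5 occupy positions 2–3 → each gets rank 3.
Sample 2 values → pooled ranks: 8→4, 6.5→5
Mean rank = (4 + 5) / 2 = 4.50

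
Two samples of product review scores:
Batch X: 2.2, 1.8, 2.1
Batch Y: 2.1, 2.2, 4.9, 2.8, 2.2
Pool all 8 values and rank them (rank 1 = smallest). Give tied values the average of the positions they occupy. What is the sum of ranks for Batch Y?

27.5

Sorted (ascending): 1.8, 2.1, 2.1, 2.2, 2.2, 2.2, 2.8, 4.9
The 2 values of 2.1 occupy positions 2–3 → average rank (2+3)/2 = 2.5.
The 3 values of 2.2 occupy positions 4–6 → average rank 5.
Batch Y values → pooled ranks: 2.1→2.5, 2.2→5, 4.9→8, 2.8→7, 2.2→5
Rank sum = 2.5 + 5 + 8 + 7 + 5 = 27.5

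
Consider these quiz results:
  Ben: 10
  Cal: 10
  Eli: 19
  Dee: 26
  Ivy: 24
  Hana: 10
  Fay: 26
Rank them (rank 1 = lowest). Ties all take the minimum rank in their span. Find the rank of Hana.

1

Sorted (ascending): 10, 10, 10, 19, 24, 26, 26
The 3 values of 10 occupy positions 1–3 → each gets rank 1.
The 2 values of 26 occupy positions 6–7 → each gets rank 6.
Hana has value 10 → rank 1.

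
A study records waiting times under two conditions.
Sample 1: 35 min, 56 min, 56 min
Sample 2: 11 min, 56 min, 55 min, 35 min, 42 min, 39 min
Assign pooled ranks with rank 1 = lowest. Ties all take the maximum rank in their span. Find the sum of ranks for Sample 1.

Sorted (ascending): 11, 35, 35, 39, 42, 55, 56, 56, 56
The 2 values of 35 occupy positions 2–3 → each gets rank 3.
The 3 values of 56 occupy positions 7–9 → each gets rank 9.
Sample 1 values → pooled ranks: 35→3, 56→9, 56→9
Rank sum = 3 + 9 + 9 = 21

21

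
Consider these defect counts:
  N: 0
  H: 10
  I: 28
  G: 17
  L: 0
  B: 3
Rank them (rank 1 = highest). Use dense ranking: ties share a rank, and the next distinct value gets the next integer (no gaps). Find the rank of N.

Sorted (descending): 28, 17, 10, 3, 0, 0
The 2 values of 0 share dense rank 5.
Remaining distinct values take the next consecutive integers.
N has value 0 → rank 5.

5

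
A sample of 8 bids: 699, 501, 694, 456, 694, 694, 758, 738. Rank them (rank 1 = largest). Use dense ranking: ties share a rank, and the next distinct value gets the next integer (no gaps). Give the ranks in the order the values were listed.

3, 5, 4, 6, 4, 4, 1, 2

Sorted (descending): 758, 738, 699, 694, 694, 694, 501, 456
The 3 values of 694 share dense rank 4.
Remaining distinct values take the next consecutive integers.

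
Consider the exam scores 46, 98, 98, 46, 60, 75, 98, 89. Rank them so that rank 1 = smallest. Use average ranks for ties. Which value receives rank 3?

Sorted (ascending): 46, 46, 60, 75, 89, 98, 98, 98
The 2 values of 46 occupy positions 1–2 → average rank (1+2)/2 = 1.5.
The 3 values of 98 occupy positions 6–8 → average rank 7.
Rank 3 → value 60.

60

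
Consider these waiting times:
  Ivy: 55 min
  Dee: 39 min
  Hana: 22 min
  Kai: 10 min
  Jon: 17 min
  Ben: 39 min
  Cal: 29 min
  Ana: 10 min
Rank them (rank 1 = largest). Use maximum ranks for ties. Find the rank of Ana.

Sorted (descending): 55, 39, 39, 29, 22, 17, 10, 10
The 2 values of 39 occupy positions 2–3 → each gets rank 3.
The 2 values of 10 occupy positions 7–8 → each gets rank 8.
Ana has value 10 min → rank 8.

8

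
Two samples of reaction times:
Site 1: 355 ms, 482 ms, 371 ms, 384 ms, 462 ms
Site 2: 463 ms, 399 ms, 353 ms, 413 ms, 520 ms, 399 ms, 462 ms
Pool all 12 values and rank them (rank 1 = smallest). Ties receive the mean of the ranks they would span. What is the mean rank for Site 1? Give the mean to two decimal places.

Sorted (ascending): 353, 355, 371, 384, 399, 399, 413, 462, 462, 463, 482, 520
The 2 values of 399 occupy positions 5–6 → average rank (5+6)/2 = 5.5.
The 2 values of 462 occupy positions 8–9 → average rank (8+9)/2 = 8.5.
Site 1 values → pooled ranks: 355→2, 482→11, 371→3, 384→4, 462→8.5
Mean rank = (2 + 11 + 3 + 4 + 8.5) / 5 = 5.70

5.70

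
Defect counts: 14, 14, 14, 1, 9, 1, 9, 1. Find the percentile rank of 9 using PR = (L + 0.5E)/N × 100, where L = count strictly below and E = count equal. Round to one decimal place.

N = 8.
Strictly below 9: 3. Equal to 9: 2.
PR = (3 + 0.5·2)/8 × 100 = 50.0

50.0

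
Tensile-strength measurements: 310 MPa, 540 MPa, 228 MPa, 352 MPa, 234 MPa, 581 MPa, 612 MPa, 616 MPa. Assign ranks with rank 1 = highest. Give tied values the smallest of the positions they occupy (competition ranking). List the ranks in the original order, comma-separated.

6, 4, 8, 5, 7, 3, 2, 1

Sorted (descending): 616, 612, 581, 540, 352, 310, 234, 228
No ties — each value takes its position as its rank.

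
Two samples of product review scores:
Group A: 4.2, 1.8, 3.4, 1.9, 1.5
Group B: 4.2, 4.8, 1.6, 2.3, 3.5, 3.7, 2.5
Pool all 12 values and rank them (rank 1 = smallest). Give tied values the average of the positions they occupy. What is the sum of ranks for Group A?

25.5

Sorted (ascending): 1.5, 1.6, 1.8, 1.9, 2.3, 2.5, 3.4, 3.5, 3.7, 4.2, 4.2, 4.8
The 2 values of 4.2 occupy positions 10–11 → average rank (10+11)/2 = 10.5.
Group A values → pooled ranks: 4.2→10.5, 1.8→3, 3.4→7, 1.9→4, 1.5→1
Rank sum = 10.5 + 3 + 7 + 4 + 1 = 25.5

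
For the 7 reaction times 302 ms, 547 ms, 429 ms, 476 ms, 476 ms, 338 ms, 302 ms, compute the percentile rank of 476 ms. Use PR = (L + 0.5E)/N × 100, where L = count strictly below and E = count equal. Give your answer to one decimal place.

71.4

N = 7.
Strictly below 476: 4. Equal to 476: 2.
PR = (4 + 0.5·2)/7 × 100 = 71.4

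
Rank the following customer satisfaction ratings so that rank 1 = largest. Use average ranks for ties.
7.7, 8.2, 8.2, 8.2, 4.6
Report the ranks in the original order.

Sorted (descending): 8.2, 8.2, 8.2, 7.7, 4.6
The 3 values of 8.2 occupy positions 1–3 → average rank 2.

4, 2, 2, 2, 5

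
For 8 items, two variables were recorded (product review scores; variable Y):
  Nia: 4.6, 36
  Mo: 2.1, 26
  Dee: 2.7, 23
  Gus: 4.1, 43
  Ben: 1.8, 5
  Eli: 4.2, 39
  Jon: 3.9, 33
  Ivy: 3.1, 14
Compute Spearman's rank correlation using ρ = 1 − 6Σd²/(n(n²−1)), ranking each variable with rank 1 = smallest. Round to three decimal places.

0.810

Ranks of variable 1: 8, 2, 3, 6, 1, 7, 5, 4
Ranks of variable 2: 6, 4, 3, 8, 1, 7, 5, 2
d = r₁ − r₂: 2, -2, 0, -2, 0, 0, 0, 2
d²: 4, 4, 0, 4, 0, 0, 0, 4; Σd² = 16
ρ = 1 − 6·16/(8·63) = 1 − 96/504 = 0.810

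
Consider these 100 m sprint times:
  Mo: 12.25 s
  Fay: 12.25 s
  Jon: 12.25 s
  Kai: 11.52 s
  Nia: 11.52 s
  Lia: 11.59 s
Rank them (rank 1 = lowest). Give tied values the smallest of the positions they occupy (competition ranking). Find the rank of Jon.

4

Sorted (ascending): 11.52, 11.52, 11.59, 12.25, 12.25, 12.25
The 2 values of 11.52 occupy positions 1–2 → each gets rank 1.
The 3 values of 12.25 occupy positions 4–6 → each gets rank 4.
Jon has value 12.25 s → rank 4.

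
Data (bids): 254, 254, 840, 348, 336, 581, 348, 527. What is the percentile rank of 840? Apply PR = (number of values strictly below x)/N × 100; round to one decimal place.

N = 8.
Strictly below 840: 7. Equal to 840: 1.
PR = 7/8 × 100 = 87.5

87.5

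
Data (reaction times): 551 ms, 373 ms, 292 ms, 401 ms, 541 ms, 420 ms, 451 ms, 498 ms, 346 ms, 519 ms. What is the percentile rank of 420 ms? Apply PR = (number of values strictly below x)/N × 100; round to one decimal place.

40.0

N = 10.
Strictly below 420: 4. Equal to 420: 1.
PR = 4/10 × 100 = 40.0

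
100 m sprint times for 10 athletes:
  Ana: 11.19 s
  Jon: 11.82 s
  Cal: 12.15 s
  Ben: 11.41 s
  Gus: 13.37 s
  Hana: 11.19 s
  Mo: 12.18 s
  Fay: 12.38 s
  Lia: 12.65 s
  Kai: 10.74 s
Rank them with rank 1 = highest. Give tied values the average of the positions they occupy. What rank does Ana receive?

8.5

Sorted (descending): 13.37, 12.65, 12.38, 12.18, 12.15, 11.82, 11.41, 11.19, 11.19, 10.74
The 2 values of 11.19 occupy positions 8–9 → average rank (8+9)/2 = 8.5.
Ana has value 11.19 s → rank 8.5.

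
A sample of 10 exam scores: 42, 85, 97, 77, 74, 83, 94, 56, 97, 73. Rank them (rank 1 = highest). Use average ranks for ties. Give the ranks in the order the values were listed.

Sorted (descending): 97, 97, 94, 85, 83, 77, 74, 73, 56, 42
The 2 values of 97 occupy positions 1–2 → average rank (1+2)/2 = 1.5.

10, 4, 1.5, 6, 7, 5, 3, 9, 1.5, 8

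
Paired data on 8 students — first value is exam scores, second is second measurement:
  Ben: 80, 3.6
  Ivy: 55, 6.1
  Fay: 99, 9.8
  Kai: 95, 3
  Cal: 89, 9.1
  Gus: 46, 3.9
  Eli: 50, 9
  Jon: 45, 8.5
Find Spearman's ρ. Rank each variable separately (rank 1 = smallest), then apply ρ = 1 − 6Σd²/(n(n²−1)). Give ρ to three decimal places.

Ranks of variable 1: 5, 4, 8, 7, 6, 2, 3, 1
Ranks of variable 2: 2, 4, 8, 1, 7, 3, 6, 5
d = r₁ − r₂: 3, 0, 0, 6, -1, -1, -3, -4
d²: 9, 0, 0, 36, 1, 1, 9, 16; Σd² = 72
ρ = 1 − 6·72/(8·63) = 1 − 432/504 = 0.143

0.143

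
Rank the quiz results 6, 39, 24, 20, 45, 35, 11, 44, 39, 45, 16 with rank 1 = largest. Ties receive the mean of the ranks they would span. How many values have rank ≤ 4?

Sorted (descending): 45, 45, 44, 39, 39, 35, 24, 20, 16, 11, 6
The 2 values of 45 occupy positions 1–2 → average rank (1+2)/2 = 1.5.
The 2 values of 39 occupy positions 4–5 → average rank (4+5)/2 = 4.5.
Ranks ≤ 4: {1.5, 1.5, 3} → 3 values.

3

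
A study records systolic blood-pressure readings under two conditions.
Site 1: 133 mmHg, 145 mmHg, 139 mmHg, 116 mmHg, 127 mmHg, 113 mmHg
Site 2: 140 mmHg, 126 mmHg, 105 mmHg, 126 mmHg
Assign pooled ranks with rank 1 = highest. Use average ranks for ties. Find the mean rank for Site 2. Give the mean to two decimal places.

Sorted (descending): 145, 140, 139, 133, 127, 126, 126, 116, 113, 105
The 2 values of 126 occupy positions 6–7 → average rank (6+7)/2 = 6.5.
Site 2 values → pooled ranks: 140→2, 126→6.5, 105→10, 126→6.5
Mean rank = (2 + 6.5 + 10 + 6.5) / 4 = 6.25

6.25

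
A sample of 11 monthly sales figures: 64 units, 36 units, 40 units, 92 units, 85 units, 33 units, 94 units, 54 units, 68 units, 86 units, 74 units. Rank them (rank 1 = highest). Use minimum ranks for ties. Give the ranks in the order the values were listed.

7, 10, 9, 2, 4, 11, 1, 8, 6, 3, 5

Sorted (descending): 94, 92, 86, 85, 74, 68, 64, 54, 40, 36, 33
No ties — each value takes its position as its rank.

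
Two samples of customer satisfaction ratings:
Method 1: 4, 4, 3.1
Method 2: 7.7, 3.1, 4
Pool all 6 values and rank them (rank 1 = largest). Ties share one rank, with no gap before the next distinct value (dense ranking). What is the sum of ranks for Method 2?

6

Sorted (descending): 7.7, 4, 4, 4, 3.1, 3.1
The 3 values of 4 share dense rank 2.
The 2 values of 3.1 share dense rank 3.
Remaining distinct values take the next consecutive integers.
Method 2 values → pooled ranks: 7.7→1, 3.1→3, 4→2
Rank sum = 1 + 3 + 2 = 6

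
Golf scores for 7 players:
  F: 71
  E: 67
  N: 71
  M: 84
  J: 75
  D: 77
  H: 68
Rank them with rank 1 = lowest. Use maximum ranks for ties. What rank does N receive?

Sorted (ascending): 67, 68, 71, 71, 75, 77, 84
The 2 values of 71 occupy positions 3–4 → each gets rank 4.
N has value 71 → rank 4.

4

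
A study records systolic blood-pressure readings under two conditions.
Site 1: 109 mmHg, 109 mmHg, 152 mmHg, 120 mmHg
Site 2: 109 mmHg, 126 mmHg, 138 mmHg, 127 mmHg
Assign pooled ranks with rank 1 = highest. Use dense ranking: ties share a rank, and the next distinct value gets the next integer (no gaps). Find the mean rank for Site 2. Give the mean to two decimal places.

3.75

Sorted (descending): 152, 138, 127, 126, 120, 109, 109, 109
The 3 values of 109 share dense rank 6.
Remaining distinct values take the next consecutive integers.
Site 2 values → pooled ranks: 109→6, 126→4, 138→2, 127→3
Mean rank = (6 + 4 + 2 + 3) / 4 = 3.75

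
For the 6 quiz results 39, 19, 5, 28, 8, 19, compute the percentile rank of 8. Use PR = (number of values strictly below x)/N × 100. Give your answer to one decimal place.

N = 6.
Strictly below 8: 1. Equal to 8: 1.
PR = 1/6 × 100 = 16.7

16.7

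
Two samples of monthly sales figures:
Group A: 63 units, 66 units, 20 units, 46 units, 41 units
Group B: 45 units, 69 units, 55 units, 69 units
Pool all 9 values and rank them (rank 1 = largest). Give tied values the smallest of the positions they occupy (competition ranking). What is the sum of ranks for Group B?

Sorted (descending): 69, 69, 66, 63, 55, 46, 45, 41, 20
The 2 values of 69 occupy positions 1–2 → each gets rank 1.
Group B values → pooled ranks: 45→7, 69→1, 55→5, 69→1
Rank sum = 7 + 1 + 5 + 1 = 14

14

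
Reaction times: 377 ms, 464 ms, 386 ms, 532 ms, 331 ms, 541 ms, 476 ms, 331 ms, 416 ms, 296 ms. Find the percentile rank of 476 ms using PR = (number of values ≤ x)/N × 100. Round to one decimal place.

80.0

N = 10.
Strictly below 476: 7. Equal to 476: 1.
PR = 8/10 × 100 = 80.0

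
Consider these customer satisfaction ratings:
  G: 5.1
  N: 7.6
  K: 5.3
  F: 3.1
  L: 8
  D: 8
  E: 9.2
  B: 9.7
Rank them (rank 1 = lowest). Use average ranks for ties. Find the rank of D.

5.5

Sorted (ascending): 3.1, 5.1, 5.3, 7.6, 8, 8, 9.2, 9.7
The 2 values of 8 occupy positions 5–6 → average rank (5+6)/2 = 5.5.
D has value 8 → rank 5.5.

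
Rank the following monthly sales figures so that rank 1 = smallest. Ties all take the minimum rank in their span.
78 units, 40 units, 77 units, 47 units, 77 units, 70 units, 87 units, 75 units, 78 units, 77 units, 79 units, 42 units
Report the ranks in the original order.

9, 1, 6, 3, 6, 4, 12, 5, 9, 6, 11, 2

Sorted (ascending): 40, 42, 47, 70, 75, 77, 77, 77, 78, 78, 79, 87
The 3 values of 77 occupy positions 6–8 → each gets rank 6.
The 2 values of 78 occupy positions 9–10 → each gets rank 9.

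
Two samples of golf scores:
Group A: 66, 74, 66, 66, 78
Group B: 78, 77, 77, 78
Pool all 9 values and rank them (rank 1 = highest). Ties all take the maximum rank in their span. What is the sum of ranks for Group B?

Sorted (descending): 78, 78, 78, 77, 77, 74, 66, 66, 66
The 3 values of 78 occupy positions 1–3 → each gets rank 3.
The 2 values of 77 occupy positions 4–5 → each gets rank 5.
The 3 values of 66 occupy positions 7–9 → each gets rank 9.
Group B values → pooled ranks: 78→3, 77→5, 77→5, 78→3
Rank sum = 3 + 5 + 5 + 3 = 16

16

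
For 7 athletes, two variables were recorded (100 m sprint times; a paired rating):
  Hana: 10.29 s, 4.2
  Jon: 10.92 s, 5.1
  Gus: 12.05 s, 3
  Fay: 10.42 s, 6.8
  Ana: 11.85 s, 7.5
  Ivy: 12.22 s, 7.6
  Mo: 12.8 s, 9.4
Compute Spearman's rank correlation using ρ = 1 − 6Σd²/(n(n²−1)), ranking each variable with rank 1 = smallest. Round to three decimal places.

0.607

Ranks of variable 1: 1, 3, 5, 2, 4, 6, 7
Ranks of variable 2: 2, 3, 1, 4, 5, 6, 7
d = r₁ − r₂: -1, 0, 4, -2, -1, 0, 0
d²: 1, 0, 16, 4, 1, 0, 0; Σd² = 22
ρ = 1 − 6·22/(7·48) = 1 − 132/336 = 0.607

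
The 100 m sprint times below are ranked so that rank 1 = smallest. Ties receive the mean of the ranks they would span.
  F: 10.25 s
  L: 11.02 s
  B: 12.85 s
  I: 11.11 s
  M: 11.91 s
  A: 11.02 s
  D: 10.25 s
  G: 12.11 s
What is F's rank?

Sorted (ascending): 10.25, 10.25, 11.02, 11.02, 11.11, 11.91, 12.11, 12.85
The 2 values of 10.25 occupy positions 1–2 → average rank (1+2)/2 = 1.5.
The 2 values of 11.02 occupy positions 3–4 → average rank (3+4)/2 = 3.5.
F has value 10.25 s → rank 1.5.

1.5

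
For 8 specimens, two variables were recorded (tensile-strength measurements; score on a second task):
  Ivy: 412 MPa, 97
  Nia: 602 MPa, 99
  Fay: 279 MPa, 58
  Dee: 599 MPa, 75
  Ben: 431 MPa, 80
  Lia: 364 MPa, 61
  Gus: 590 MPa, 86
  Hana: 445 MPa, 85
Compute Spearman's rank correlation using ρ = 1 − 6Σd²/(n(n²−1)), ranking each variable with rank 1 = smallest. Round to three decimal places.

Ranks of variable 1: 3, 8, 1, 7, 4, 2, 6, 5
Ranks of variable 2: 7, 8, 1, 3, 4, 2, 6, 5
d = r₁ − r₂: -4, 0, 0, 4, 0, 0, 0, 0
d²: 16, 0, 0, 16, 0, 0, 0, 0; Σd² = 32
ρ = 1 − 6·32/(8·63) = 1 − 192/504 = 0.619

0.619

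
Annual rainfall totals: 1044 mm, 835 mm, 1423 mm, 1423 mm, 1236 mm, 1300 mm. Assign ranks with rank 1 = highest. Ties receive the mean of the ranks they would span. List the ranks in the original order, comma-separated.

Sorted (descending): 1423, 1423, 1300, 1236, 1044, 835
The 2 values of 1423 occupy positions 1–2 → average rank (1+2)/2 = 1.5.

5, 6, 1.5, 1.5, 4, 3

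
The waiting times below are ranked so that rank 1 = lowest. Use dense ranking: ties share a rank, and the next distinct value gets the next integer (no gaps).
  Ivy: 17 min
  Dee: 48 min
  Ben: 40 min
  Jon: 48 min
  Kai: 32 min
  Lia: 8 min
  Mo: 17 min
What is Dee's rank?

5

Sorted (ascending): 8, 17, 17, 32, 40, 48, 48
The 2 values of 17 share dense rank 2.
The 2 values of 48 share dense rank 5.
Remaining distinct values take the next consecutive integers.
Dee has value 48 min → rank 5.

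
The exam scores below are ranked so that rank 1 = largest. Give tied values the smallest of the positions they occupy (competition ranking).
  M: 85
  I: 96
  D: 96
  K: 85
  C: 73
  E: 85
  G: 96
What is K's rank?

Sorted (descending): 96, 96, 96, 85, 85, 85, 73
The 3 values of 96 occupy positions 1–3 → each gets rank 1.
The 3 values of 85 occupy positions 4–6 → each gets rank 4.
K has value 85 → rank 4.

4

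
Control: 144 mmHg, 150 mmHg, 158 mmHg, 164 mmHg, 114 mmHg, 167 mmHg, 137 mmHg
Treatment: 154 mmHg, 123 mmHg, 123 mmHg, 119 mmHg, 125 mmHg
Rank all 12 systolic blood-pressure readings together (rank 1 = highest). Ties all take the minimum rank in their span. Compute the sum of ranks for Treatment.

41

Sorted (descending): 167, 164, 158, 154, 150, 144, 137, 125, 123, 123, 119, 114
The 2 values of 123 occupy positions 9–10 → each gets rank 9.
Treatment values → pooled ranks: 154→4, 123→9, 123→9, 119→11, 125→8
Rank sum = 4 + 9 + 9 + 11 + 8 = 41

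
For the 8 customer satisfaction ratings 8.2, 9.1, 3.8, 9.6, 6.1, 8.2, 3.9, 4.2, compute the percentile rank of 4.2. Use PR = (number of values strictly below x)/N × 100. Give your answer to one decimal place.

N = 8.
Strictly below 4.2: 2. Equal to 4.2: 1.
PR = 2/8 × 100 = 25.0

25.0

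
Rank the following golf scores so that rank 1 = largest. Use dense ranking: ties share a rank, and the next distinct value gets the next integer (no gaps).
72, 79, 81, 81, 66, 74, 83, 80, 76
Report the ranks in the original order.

Sorted (descending): 83, 81, 81, 80, 79, 76, 74, 72, 66
The 2 values of 81 share dense rank 2.
Remaining distinct values take the next consecutive integers.

7, 4, 2, 2, 8, 6, 1, 3, 5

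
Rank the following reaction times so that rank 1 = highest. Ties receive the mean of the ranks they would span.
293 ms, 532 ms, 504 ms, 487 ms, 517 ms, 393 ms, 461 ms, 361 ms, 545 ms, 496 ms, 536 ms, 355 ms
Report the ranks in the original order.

Sorted (descending): 545, 536, 532, 517, 504, 496, 487, 461, 393, 361, 355, 293
No ties — each value takes its position as its rank.

12, 3, 5, 7, 4, 9, 8, 10, 1, 6, 2, 11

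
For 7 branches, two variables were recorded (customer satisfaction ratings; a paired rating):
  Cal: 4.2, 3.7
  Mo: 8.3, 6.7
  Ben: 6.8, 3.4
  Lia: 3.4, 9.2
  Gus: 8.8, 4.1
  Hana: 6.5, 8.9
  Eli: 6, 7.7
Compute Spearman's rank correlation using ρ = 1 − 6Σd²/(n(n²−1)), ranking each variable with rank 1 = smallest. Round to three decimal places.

-0.429

Ranks of variable 1: 2, 6, 5, 1, 7, 4, 3
Ranks of variable 2: 2, 4, 1, 7, 3, 6, 5
d = r₁ − r₂: 0, 2, 4, -6, 4, -2, -2
d²: 0, 4, 16, 36, 16, 4, 4; Σd² = 80
ρ = 1 − 6·80/(7·48) = 1 − 480/336 = -0.429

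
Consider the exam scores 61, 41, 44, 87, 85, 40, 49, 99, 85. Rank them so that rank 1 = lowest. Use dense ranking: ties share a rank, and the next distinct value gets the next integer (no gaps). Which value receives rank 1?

40

Sorted (ascending): 40, 41, 44, 49, 61, 85, 85, 87, 99
The 2 values of 85 share dense rank 6.
Remaining distinct values take the next consecutive integers.
Rank 1 → value 40.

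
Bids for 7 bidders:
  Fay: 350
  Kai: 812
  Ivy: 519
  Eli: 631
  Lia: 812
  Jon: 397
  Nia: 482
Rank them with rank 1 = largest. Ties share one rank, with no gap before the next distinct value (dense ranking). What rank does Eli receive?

Sorted (descending): 812, 812, 631, 519, 482, 397, 350
The 2 values of 812 share dense rank 1.
Remaining distinct values take the next consecutive integers.
Eli has value 631 → rank 2.

2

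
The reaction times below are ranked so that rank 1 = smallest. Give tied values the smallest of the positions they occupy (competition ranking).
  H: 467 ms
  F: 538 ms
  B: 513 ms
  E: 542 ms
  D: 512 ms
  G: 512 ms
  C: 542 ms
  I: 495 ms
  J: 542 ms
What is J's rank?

7

Sorted (ascending): 467, 495, 512, 512, 513, 538, 542, 542, 542
The 2 values of 512 occupy positions 3–4 → each gets rank 3.
The 3 values of 542 occupy positions 7–9 → each gets rank 7.
J has value 542 ms → rank 7.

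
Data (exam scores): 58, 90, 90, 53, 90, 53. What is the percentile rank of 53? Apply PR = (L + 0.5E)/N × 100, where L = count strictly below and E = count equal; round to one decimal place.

16.7

N = 6.
Strictly below 53: 0. Equal to 53: 2.
PR = (0 + 0.5·2)/6 × 100 = 16.7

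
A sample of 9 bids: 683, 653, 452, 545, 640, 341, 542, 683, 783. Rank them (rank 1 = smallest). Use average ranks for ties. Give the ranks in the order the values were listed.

7.5, 6, 2, 4, 5, 1, 3, 7.5, 9

Sorted (ascending): 341, 452, 542, 545, 640, 653, 683, 683, 783
The 2 values of 683 occupy positions 7–8 → average rank (7+8)/2 = 7.5.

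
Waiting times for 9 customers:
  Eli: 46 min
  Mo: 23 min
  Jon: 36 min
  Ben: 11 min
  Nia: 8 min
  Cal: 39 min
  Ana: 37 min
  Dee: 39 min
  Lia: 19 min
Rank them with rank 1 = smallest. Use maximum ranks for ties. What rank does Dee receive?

Sorted (ascending): 8, 11, 19, 23, 36, 37, 39, 39, 46
The 2 values of 39 occupy positions 7–8 → each gets rank 8.
Dee has value 39 min → rank 8.

8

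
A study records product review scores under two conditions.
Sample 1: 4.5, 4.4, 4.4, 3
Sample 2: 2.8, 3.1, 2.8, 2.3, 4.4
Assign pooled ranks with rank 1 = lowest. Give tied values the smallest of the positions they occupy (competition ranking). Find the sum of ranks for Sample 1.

Sorted (ascending): 2.3, 2.8, 2.8, 3, 3.1, 4.4, 4.4, 4.4, 4.5
The 2 values of 2.8 occupy positions 2–3 → each gets rank 2.
The 3 values of 4.4 occupy positions 6–8 → each gets rank 6.
Sample 1 values → pooled ranks: 4.5→9, 4.4→6, 4.4→6, 3→4
Rank sum = 9 + 6 + 6 + 4 = 25

25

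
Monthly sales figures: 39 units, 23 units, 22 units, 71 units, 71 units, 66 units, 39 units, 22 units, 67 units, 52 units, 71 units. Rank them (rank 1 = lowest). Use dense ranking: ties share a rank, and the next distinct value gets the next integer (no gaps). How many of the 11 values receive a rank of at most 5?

7

Sorted (ascending): 22, 22, 23, 39, 39, 52, 66, 67, 71, 71, 71
The 2 values of 22 share dense rank 1.
The 2 values of 39 share dense rank 3.
The 3 values of 71 share dense rank 7.
Remaining distinct values take the next consecutive integers.
Ranks ≤ 5: {1, 1, 2, 3, 3, 4, 5} → 7 values.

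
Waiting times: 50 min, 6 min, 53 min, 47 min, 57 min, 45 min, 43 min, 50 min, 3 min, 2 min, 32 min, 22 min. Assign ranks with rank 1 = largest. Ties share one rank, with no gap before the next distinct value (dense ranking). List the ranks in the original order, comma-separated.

3, 9, 2, 4, 1, 5, 6, 3, 10, 11, 7, 8

Sorted (descending): 57, 53, 50, 50, 47, 45, 43, 32, 22, 6, 3, 2
The 2 values of 50 share dense rank 3.
Remaining distinct values take the next consecutive integers.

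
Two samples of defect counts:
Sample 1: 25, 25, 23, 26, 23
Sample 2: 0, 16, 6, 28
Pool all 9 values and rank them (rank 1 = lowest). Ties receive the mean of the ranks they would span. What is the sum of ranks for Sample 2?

Sorted (ascending): 0, 6, 16, 23, 23, 25, 25, 26, 28
The 2 values of 23 occupy positions 4–5 → average rank (4+5)/2 = 4.5.
The 2 values of 25 occupy positions 6–7 → average rank (6+7)/2 = 6.5.
Sample 2 values → pooled ranks: 0→1, 16→3, 6→2, 28→9
Rank sum = 1 + 3 + 2 + 9 = 15

15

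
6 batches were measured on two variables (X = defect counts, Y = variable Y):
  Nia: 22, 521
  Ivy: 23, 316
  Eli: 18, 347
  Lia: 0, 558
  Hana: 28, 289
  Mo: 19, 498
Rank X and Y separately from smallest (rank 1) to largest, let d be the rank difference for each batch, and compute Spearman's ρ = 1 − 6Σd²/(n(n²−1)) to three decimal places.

Ranks of variable 1: 4, 5, 2, 1, 6, 3
Ranks of variable 2: 5, 2, 3, 6, 1, 4
d = r₁ − r₂: -1, 3, -1, -5, 5, -1
d²: 1, 9, 1, 25, 25, 1; Σd² = 62
ρ = 1 − 6·62/(6·35) = 1 − 372/210 = -0.771

-0.771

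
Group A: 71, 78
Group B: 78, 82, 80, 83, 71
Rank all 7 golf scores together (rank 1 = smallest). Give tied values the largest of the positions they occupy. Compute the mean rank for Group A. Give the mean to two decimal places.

Sorted (ascending): 71, 71, 78, 78, 80, 82, 83
The 2 values of 71 occupy positions 1–2 → each gets rank 2.
The 2 values of 78 occupy positions 3–4 → each gets rank 4.
Group A values → pooled ranks: 71→2, 78→4
Mean rank = (2 + 4) / 2 = 3.00

3.00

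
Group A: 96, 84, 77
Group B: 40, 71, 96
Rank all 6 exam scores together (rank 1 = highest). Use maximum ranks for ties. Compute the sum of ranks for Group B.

13

Sorted (descending): 96, 96, 84, 77, 71, 40
The 2 values of 96 occupy positions 1–2 → each gets rank 2.
Group B values → pooled ranks: 40→6, 71→5, 96→2
Rank sum = 6 + 5 + 2 = 13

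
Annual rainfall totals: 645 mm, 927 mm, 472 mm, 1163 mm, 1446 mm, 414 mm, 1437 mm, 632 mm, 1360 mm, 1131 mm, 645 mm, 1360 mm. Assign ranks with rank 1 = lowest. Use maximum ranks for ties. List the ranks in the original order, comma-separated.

Sorted (ascending): 414, 472, 632, 645, 645, 927, 1131, 1163, 1360, 1360, 1437, 1446
The 2 values of 645 occupy positions 4–5 → each gets rank 5.
The 2 values of 1360 occupy positions 9–10 → each gets rank 10.

5, 6, 2, 8, 12, 1, 11, 3, 10, 7, 5, 10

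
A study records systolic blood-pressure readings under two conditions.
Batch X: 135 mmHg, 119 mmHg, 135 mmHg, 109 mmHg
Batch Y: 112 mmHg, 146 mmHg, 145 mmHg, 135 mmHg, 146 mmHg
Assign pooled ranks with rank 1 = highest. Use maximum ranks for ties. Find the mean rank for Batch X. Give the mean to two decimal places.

7.00

Sorted (descending): 146, 146, 145, 135, 135, 135, 119, 112, 109
The 2 values of 146 occupy positions 1–2 → each gets rank 2.
The 3 values of 135 occupy positions 4–6 → each gets rank 6.
Batch X values → pooled ranks: 135→6, 119→7, 135→6, 109→9
Mean rank = (6 + 7 + 6 + 9) / 4 = 7.00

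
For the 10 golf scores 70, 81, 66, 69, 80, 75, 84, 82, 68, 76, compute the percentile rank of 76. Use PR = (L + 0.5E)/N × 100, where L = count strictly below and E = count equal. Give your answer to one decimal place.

N = 10.
Strictly below 76: 5. Equal to 76: 1.
PR = (5 + 0.5·1)/10 × 100 = 55.0

55.0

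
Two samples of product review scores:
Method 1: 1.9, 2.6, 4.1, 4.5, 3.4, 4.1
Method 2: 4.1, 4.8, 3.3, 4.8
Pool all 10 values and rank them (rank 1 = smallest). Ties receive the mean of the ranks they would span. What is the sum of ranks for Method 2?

28

Sorted (ascending): 1.9, 2.6, 3.3, 3.4, 4.1, 4.1, 4.1, 4.5, 4.8, 4.8
The 3 values of 4.1 occupy positions 5–7 → average rank 6.
The 2 values of 4.8 occupy positions 9–10 → average rank (9+10)/2 = 9.5.
Method 2 values → pooled ranks: 4.1→6, 4.8→9.5, 3.3→3, 4.8→9.5
Rank sum = 6 + 9.5 + 3 + 9.5 = 28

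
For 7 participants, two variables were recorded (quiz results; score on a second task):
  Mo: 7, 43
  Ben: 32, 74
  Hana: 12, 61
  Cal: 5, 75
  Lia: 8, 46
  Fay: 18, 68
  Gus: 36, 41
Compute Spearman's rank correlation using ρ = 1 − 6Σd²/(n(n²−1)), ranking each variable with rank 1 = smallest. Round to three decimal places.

Ranks of variable 1: 2, 6, 4, 1, 3, 5, 7
Ranks of variable 2: 2, 6, 4, 7, 3, 5, 1
d = r₁ − r₂: 0, 0, 0, -6, 0, 0, 6
d²: 0, 0, 0, 36, 0, 0, 36; Σd² = 72
ρ = 1 − 6·72/(7·48) = 1 − 432/336 = -0.286

-0.286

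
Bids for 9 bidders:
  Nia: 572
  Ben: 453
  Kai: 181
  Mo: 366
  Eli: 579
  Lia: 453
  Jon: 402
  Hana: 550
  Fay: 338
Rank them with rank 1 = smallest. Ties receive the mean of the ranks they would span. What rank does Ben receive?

Sorted (ascending): 181, 338, 366, 402, 453, 453, 550, 572, 579
The 2 values of 453 occupy positions 5–6 → average rank (5+6)/2 = 5.5.
Ben has value 453 → rank 5.5.

5.5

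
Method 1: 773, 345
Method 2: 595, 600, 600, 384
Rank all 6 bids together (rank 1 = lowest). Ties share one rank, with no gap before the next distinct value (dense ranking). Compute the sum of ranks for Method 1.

6

Sorted (ascending): 345, 384, 595, 600, 600, 773
The 2 values of 600 share dense rank 4.
Remaining distinct values take the next consecutive integers.
Method 1 values → pooled ranks: 773→5, 345→1
Rank sum = 5 + 1 = 6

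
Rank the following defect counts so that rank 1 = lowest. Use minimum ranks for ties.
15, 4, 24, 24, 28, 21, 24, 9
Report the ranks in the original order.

Sorted (ascending): 4, 9, 15, 21, 24, 24, 24, 28
The 3 values of 24 occupy positions 5–7 → each gets rank 5.

3, 1, 5, 5, 8, 4, 5, 2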